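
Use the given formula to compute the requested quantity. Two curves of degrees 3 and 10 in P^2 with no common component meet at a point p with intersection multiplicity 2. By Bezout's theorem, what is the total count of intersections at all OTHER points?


By Bezout's theorem, the total intersection number is d1 * d2.
Total = 3 * 10 = 30
Intersection multiplicity at p = 2
Remaining intersections = 30 - 2 = 28

28


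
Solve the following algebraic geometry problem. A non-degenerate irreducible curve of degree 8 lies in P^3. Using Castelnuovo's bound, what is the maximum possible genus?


Castelnuovo's bound: write d - 1 = m(r-1) + epsilon with 0 <= epsilon < r-1.
d - 1 = 8 - 1 = 7
r - 1 = 3 - 1 = 2
7 = 3*2 + 1, so m = 3, epsilon = 1
pi(d, r) = m(m-1)(r-1)/2 + m*epsilon
= 3*2*2/2 + 3*1
= 12/2 + 3
= 6 + 3 = 9

9


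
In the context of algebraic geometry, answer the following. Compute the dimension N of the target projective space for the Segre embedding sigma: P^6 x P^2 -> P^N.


The Segre embedding maps P^m x P^n into P^N via
all products of coordinates from each factor.
N = (m+1)(n+1) - 1
N = (6+1)(2+1) - 1
N = 7*3 - 1
N = 21 - 1 = 20

20


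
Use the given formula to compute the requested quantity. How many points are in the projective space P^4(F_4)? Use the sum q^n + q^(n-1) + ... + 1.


P^4(F_4) has (q^(n+1) - 1)/(q - 1) points.
= 4^4 + 4^3 + 4^2 + 4^1 + 4^0
= 256 + 64 + 16 + 4 + 1
= 341

341


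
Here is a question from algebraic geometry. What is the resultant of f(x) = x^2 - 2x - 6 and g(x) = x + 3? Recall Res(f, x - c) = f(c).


For Res(f, x - c), we evaluate f at x = c.
f(-3) = (-3)^2 - 2*(-3) - 6
= 9 + 6 - 6
= 15 - 6 = 9
Res(f, g) = 9

9


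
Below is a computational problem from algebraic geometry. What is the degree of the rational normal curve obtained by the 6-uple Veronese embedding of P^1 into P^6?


The rational normal curve in P^6 is the image of P^1 under the 6-uple Veronese.
A general hyperplane in P^6 pulls back to a degree-6 form on P^1, which has 6 zeros,
so the curve meets a general hyperplane in 6 points. Degree = 6.

6


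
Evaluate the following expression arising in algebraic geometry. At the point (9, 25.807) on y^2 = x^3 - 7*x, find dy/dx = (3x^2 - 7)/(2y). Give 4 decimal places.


Using implicit differentiation of y^2 = x^3 - 7*x:
2y * dy/dx = 3x^2 - 7
dy/dx = (3x^2 - 7)/(2y)
Numerator: 3*9^2 - 7 = 236
Denominator: 2*25.807 = 51.614
dy/dx = 236/51.614 = 4.5724

4.5724


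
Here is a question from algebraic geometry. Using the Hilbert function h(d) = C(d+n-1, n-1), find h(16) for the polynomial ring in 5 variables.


The Hilbert function for the polynomial ring in 5 variables is:
h(d) = C(d+n-1, n-1)
h(16) = C(16+5-1, 5-1) = C(20, 4)
= 20! / (4! * 16!)
= 4845

4845


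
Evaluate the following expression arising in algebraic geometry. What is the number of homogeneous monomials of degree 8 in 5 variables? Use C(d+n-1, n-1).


The number of degree-8 monomials in 5 variables is C(d+n-1, n-1).
= C(8+5-1, 5-1) = C(12, 4)
= 495

495


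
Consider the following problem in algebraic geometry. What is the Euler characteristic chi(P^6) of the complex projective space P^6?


The complex projective space P^6 has one cell in each even real dimension 0, 2, ..., 12.
The cohomology groups are H^{2k}(P^6) = Z for k = 0,...,6, and 0 otherwise.
Euler characteristic = sum of Betti numbers = 1 per even-dimensional cohomology group.
chi(P^6) = 6 + 1 = 7

7


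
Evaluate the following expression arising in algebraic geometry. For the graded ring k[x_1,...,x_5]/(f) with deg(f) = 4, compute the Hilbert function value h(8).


For R = k[x_1,...,x_n]/(f) with f homogeneous of degree e:
The Hilbert series is (1 - t^e)/(1 - t)^n.
So h(d) = C(d+n-1, n-1) - C(d-e+n-1, n-1) for d >= e.
With n=5, e=4, d=8:
C(8+5-1, 5-1) = C(12, 4) = 495
C(8-4+5-1, 5-1) = C(8, 4) = 70
h(8) = 495 - 70 = 425

425


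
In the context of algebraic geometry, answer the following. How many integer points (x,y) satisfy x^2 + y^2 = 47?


Systematically check integer values of x where x^2 <= 47.
For each valid x, check if 47 - x^2 is a perfect square.
Total integer solutions found: 0

0


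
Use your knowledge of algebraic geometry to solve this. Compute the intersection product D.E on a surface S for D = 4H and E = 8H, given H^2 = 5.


Using bilinearity of the intersection pairing on a surface S:
(aH).(bH) = ab * (H.H)
We have H^2 = 5.
D.E = (4H).(8H) = 4*8*5
= 32*5
= 160

160


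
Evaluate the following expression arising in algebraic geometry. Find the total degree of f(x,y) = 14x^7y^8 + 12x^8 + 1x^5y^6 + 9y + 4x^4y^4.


Examine each term for its total degree (sum of exponents).
  Term '14x^7y^8' has total degree 7+8 = 15.
  Term '12x^8' has total degree 8+0 = 8.
  Term '1x^5y^6' has total degree 5+6 = 11.
  Term '9y' has total degree 0+1 = 1.
  Term '4x^4y^4' has total degree 4+4 = 8.
The maximum total degree among all terms is 15.

15


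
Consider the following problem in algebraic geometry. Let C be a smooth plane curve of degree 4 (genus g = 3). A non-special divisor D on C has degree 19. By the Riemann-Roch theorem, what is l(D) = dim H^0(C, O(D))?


First, compute the genus of a smooth plane curve of degree 4:
g = (d-1)(d-2)/2 = (4-1)(4-2)/2 = 3
For a non-special divisor D (i.e., h^1(D) = 0), Riemann-Roch gives:
l(D) = deg(D) - g + 1
Since deg(D) = 19 >= 2g - 1 = 5, D is non-special.
l(D) = 19 - 3 + 1 = 17

17


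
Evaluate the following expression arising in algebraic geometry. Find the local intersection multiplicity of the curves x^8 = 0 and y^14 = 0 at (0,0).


The intersection multiplicity of V(x^a) and V(y^b) at the origin is:
I(O; V(x^8), V(y^14)) = dim_k(k[x,y]/(x^8, y^14))
A basis for k[x,y]/(x^8, y^14) is the set of monomials x^i * y^j
where 0 <= i < 8 and 0 <= j < 14.
The number of such monomials is 8 * 14 = 112

112


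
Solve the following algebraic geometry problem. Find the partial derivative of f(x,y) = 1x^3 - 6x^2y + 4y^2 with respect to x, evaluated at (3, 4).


df/dx = 3*1*x^2 + 2*(-6)*x^1*y
At (3,4): 3*1*3^2 + 2*(-6)*3^1*4
= 27 - 144
= -117

-117


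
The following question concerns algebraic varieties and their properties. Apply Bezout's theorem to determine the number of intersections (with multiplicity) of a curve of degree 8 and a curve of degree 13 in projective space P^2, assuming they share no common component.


Bezout's theorem states the intersection count equals the product of degrees.
Intersection count = 8 * 13 = 104

104


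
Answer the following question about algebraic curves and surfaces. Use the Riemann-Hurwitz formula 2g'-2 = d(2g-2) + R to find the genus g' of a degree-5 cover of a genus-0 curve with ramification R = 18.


Riemann-Hurwitz formula: 2g' - 2 = d(2g - 2) + R
Given: d = 5, g = 0, R = 18
2g' - 2 = 5*(2*0 - 2) + 18
2g' - 2 = 5*(-2) + 18
2g' - 2 = -10 + 18 = 8
2g' = 10
g' = 5

5


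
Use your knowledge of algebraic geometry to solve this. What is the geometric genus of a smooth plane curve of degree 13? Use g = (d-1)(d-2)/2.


Using the genus formula for smooth plane curves:
g = (d-1)(d-2)/2
g = (13-1)(13-2)/2
g = 12*11/2
g = 132/2 = 66

66


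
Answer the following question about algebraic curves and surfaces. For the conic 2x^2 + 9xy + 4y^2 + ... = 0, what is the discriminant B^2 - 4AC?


The discriminant of a conic Ax^2 + Bxy + Cy^2 + ... = 0 is B^2 - 4AC.
B^2 = 9^2 = 81
4AC = 4*2*4 = 32
Discriminant = 81 - 32 = 49

49


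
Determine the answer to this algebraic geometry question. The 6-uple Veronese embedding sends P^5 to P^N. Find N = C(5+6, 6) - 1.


The Veronese embedding v_d: P^n -> P^N maps each point to all
degree-d monomials in n+1 homogeneous coordinates.
N = C(n+d, d) - 1
N = C(5+6, 6) - 1
N = C(11, 6) - 1
C(11, 6) = 462
N = 462 - 1 = 461

461


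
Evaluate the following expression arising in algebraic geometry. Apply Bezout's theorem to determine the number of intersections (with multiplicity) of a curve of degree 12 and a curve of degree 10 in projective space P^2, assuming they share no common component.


Bezout's theorem states the intersection count equals the product of degrees.
Intersection count = 12 * 10 = 120

120


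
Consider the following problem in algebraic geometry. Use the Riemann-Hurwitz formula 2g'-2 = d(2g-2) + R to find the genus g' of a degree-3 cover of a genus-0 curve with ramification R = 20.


Riemann-Hurwitz formula: 2g' - 2 = d(2g - 2) + R
Given: d = 3, g = 0, R = 20
2g' - 2 = 3*(2*0 - 2) + 20
2g' - 2 = 3*(-2) + 20
2g' - 2 = -6 + 20 = 14
2g' = 16
g' = 8

8


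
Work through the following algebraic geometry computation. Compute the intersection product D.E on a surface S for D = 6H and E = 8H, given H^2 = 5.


Using bilinearity of the intersection pairing on a surface S:
(aH).(bH) = ab * (H.H)
We have H^2 = 5.
D.E = (6H).(8H) = 6*8*5
= 48*5
= 240

240


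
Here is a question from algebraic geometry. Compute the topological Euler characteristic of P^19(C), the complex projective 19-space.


The complex projective space P^19 has one cell in each even real dimension 0, 2, ..., 38.
The cohomology groups are H^{2k}(P^19) = Z for k = 0,...,19, and 0 otherwise.
Euler characteristic = sum of Betti numbers = 1 per even-dimensional cohomology group.
chi(P^19) = 19 + 1 = 20

20


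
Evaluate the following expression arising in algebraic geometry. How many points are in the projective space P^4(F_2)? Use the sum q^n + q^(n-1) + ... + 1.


P^4(F_2) has (q^(n+1) - 1)/(q - 1) points.
= 2^4 + 2^3 + 2^2 + 2^1 + 2^0
= 16 + 8 + 4 + 2 + 1
= 31

31


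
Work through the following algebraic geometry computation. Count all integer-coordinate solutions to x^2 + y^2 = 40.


Systematically check integer values of x where x^2 <= 40.
For each valid x, check if 40 - x^2 is a perfect square.
x=2: 40 - 4 = 36, sqrt = 6 (valid)
x=6: 40 - 36 = 4, sqrt = 2 (valid)
Total integer solutions found: 8

8


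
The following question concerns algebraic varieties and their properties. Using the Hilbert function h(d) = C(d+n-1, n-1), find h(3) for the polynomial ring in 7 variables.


The Hilbert function for the polynomial ring in 7 variables is:
h(d) = C(d+n-1, n-1)
h(3) = C(3+7-1, 7-1) = C(9, 6)
= 9! / (6! * 3!)
= 84

84


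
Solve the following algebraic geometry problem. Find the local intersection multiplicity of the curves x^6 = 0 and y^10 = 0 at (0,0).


The intersection multiplicity of V(x^a) and V(y^b) at the origin is:
I(O; V(x^6), V(y^10)) = dim_k(k[x,y]/(x^6, y^10))
A basis for k[x,y]/(x^6, y^10) is the set of monomials x^i * y^j
where 0 <= i < 6 and 0 <= j < 10.
The number of such monomials is 6 * 10 = 60

60


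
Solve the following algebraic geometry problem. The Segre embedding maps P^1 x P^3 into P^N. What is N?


The Segre embedding maps P^m x P^n into P^N via
all products of coordinates from each factor.
N = (m+1)(n+1) - 1
N = (1+1)(3+1) - 1
N = 2*4 - 1
N = 8 - 1 = 7

7


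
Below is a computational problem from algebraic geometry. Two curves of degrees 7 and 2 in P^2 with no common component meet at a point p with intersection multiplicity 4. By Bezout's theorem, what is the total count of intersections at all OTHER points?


By Bezout's theorem, the total intersection number is d1 * d2.
Total = 7 * 2 = 14
Intersection multiplicity at p = 4
Remaining intersections = 14 - 4 = 10

10


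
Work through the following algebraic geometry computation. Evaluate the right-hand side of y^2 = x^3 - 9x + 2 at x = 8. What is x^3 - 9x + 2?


Compute x^3 - 9x + 2 at x = 8:
x^3 = 8^3 = 512
(-9)*x = (-9)*8 = -72
Sum: 512 - 72 + 2 = 442

442


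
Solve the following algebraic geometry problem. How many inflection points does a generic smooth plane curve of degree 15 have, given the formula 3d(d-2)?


For a general smooth plane curve C of degree d, the inflection points are
the intersection of C with its Hessian curve, which has degree 3(d-2).
By Bezout, the total intersection number is d * 3(d-2) = 15 * 39 = 585.
For a general curve every flex is ordinary, so each contributes
multiplicity 1 to C·Hess(C), and the number of distinct inflection
points is 3d(d-2).
Inflection points = 3*15*(15-2) = 3*15*13 = 585

585


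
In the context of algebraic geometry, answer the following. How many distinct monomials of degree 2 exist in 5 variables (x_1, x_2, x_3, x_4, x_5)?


The number of degree-2 monomials in 5 variables is C(d+n-1, n-1).
= C(2+5-1, 5-1) = C(6, 4)
= 15

15


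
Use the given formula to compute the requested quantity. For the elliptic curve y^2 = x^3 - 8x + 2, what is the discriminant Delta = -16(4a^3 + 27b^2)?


Compute each component:
4a^3 = 4*(-8)^3 = 4*(-512) = -2048
27b^2 = 27*2^2 = 27*4 = 108
4a^3 + 27b^2 = -2048 + 108 = -1940
Delta = -16*(-1940) = 31040

31040


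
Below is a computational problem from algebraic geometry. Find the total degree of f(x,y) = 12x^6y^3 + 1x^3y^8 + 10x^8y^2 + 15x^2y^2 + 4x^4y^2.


Examine each term for its total degree (sum of exponents).
  Term '12x^6y^3' has total degree 6+3 = 9.
  Term '1x^3y^8' has total degree 3+8 = 11.
  Term '10x^8y^2' has total degree 8+2 = 10.
  Term '15x^2y^2' has total degree 2+2 = 4.
  Term '4x^4y^2' has total degree 4+2 = 6.
The maximum total degree among all terms is 11.

11


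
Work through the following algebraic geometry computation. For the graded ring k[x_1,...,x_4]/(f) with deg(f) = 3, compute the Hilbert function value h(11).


For R = k[x_1,...,x_n]/(f) with f homogeneous of degree e:
The Hilbert series is (1 - t^e)/(1 - t)^n.
So h(d) = C(d+n-1, n-1) - C(d-e+n-1, n-1) for d >= e.
With n=4, e=3, d=11:
C(11+4-1, 4-1) = C(14, 3) = 364
C(11-3+4-1, 4-1) = C(11, 3) = 165
h(11) = 364 - 165 = 199

199


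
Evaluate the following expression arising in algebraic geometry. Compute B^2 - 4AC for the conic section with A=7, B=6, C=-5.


The discriminant of a conic Ax^2 + Bxy + Cy^2 + ... = 0 is B^2 - 4AC.
B^2 = 6^2 = 36
4AC = 4*7*(-5) = -140
Discriminant = 36 + 140 = 176

176


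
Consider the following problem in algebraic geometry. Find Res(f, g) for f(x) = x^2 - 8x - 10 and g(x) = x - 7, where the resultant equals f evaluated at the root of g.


For Res(f, x - c), we evaluate f at x = c.
f(7) = 7^2 - 8*7 - 10
= 49 - 56 - 10
= -7 - 10 = -17
Res(f, g) = -17

-17


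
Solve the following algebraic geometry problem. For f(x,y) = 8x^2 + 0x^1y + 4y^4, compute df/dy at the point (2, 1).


df/dy = 0*x^1 + 4*4*y^3
At (2,1): 0*2^1 + 4*4*1^3
= 0 + 16
= 16

16


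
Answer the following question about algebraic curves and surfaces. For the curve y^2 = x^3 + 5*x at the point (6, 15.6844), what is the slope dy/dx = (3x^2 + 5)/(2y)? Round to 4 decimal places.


Using implicit differentiation of y^2 = x^3 + 5*x:
2y * dy/dx = 3x^2 + 5
dy/dx = (3x^2 + 5)/(2y)
Numerator: 3*6^2 + 5 = 113
Denominator: 2*15.6844 = 31.3688
dy/dx = 113/31.3688 = 3.6023

3.6023


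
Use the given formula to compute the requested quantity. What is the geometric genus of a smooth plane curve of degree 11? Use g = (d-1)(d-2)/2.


Using the genus formula for smooth plane curves:
g = (d-1)(d-2)/2
g = (11-1)(11-2)/2
g = 10*9/2
g = 90/2 = 45

45


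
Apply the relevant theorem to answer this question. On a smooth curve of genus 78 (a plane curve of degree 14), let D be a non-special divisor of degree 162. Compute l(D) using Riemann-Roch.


First, compute the genus of a smooth plane curve of degree 14:
g = (d-1)(d-2)/2 = (14-1)(14-2)/2 = 78
For a non-special divisor D (i.e., h^1(D) = 0), Riemann-Roch gives:
l(D) = deg(D) - g + 1
Since deg(D) = 162 >= 2g - 1 = 155, D is non-special.
l(D) = 162 - 78 + 1 = 85

85


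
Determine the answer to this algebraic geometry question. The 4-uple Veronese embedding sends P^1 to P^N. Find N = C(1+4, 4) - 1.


The Veronese embedding v_d: P^n -> P^N maps each point to all
degree-d monomials in n+1 homogeneous coordinates.
N = C(n+d, d) - 1
N = C(1+4, 4) - 1
N = C(5, 4) - 1
C(5, 4) = 5
N = 5 - 1 = 4

4


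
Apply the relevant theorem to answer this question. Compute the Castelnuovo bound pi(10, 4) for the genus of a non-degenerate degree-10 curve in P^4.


Castelnuovo's bound: write d - 1 = m(r-1) + epsilon with 0 <= epsilon < r-1.
d - 1 = 10 - 1 = 9
r - 1 = 4 - 1 = 3
9 = 3*3 + 0, so m = 3, epsilon = 0
pi(d, r) = m(m-1)(r-1)/2 + m*epsilon
= 3*2*3/2 + 3*0
= 18/2 + 0
= 9 + 0 = 9

9


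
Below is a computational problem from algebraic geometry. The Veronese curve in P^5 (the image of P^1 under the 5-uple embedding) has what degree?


The rational normal curve in P^5 is the image of P^1 under the 5-uple Veronese.
A general hyperplane in P^5 pulls back to a degree-5 form on P^1, which has 5 zeros,
so the curve meets a general hyperplane in 5 points. Degree = 5.

5


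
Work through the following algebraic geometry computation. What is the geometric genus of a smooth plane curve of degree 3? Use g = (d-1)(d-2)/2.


Using the genus formula for smooth plane curves:
g = (d-1)(d-2)/2
g = (3-1)(3-2)/2
g = 2*1/2
g = 2/2 = 1

1


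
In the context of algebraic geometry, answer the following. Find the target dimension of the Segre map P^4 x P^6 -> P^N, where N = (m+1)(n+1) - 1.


The Segre embedding maps P^m x P^n into P^N via
all products of coordinates from each factor.
N = (m+1)(n+1) - 1
N = (4+1)(6+1) - 1
N = 5*7 - 1
N = 35 - 1 = 34

34


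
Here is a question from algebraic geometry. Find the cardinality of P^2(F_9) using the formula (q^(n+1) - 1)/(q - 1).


P^2(F_9) has (q^(n+1) - 1)/(q - 1) points.
= 9^2 + 9^1 + 9^0
= 81 + 9 + 1
= 91

91


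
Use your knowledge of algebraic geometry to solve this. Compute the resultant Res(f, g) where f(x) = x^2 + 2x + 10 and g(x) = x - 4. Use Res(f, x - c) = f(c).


For Res(f, x - c), we evaluate f at x = c.
f(4) = 4^2 + 2*4 + 10
= 16 + 8 + 10
= 24 + 10 = 34
Res(f, g) = 34

34


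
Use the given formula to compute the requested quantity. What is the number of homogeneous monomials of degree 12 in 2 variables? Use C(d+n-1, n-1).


The number of degree-12 monomials in 2 variables is C(d+n-1, n-1).
= C(12+2-1, 2-1) = C(13, 1)
= 13

13


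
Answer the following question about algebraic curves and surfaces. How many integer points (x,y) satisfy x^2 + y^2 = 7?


Systematically check integer values of x where x^2 <= 7.
For each valid x, check if 7 - x^2 is a perfect square.
Total integer solutions found: 0

0


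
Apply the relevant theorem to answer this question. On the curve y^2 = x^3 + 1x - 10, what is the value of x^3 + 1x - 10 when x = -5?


Compute x^3 + 1x - 10 at x = -5:
x^3 = (-5)^3 = -125
1*x = 1*(-5) = -5
Sum: -125 - 5 - 10 = -140

-140


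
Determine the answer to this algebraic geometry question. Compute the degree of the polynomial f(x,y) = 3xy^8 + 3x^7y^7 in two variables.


Examine each term for its total degree (sum of exponents).
  Term '3xy^8' has total degree 1+8 = 9.
  Term '3x^7y^7' has total degree 7+7 = 14.
The maximum total degree among all terms is 14.

14


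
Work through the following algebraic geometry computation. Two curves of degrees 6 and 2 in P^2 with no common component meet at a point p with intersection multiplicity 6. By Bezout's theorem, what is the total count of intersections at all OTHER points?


By Bezout's theorem, the total intersection number is d1 * d2.
Total = 6 * 2 = 12
Intersection multiplicity at p = 6
Remaining intersections = 12 - 6 = 6

6


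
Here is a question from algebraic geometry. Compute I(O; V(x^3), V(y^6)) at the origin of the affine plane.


The intersection multiplicity of V(x^a) and V(y^b) at the origin is:
I(O; V(x^3), V(y^6)) = dim_k(k[x,y]/(x^3, y^6))
A basis for k[x,y]/(x^3, y^6) is the set of monomials x^i * y^j
where 0 <= i < 3 and 0 <= j < 6.
The number of such monomials is 3 * 6 = 18

18


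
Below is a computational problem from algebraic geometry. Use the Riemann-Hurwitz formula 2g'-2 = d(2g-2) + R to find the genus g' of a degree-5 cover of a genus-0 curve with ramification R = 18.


Riemann-Hurwitz formula: 2g' - 2 = d(2g - 2) + R
Given: d = 5, g = 0, R = 18
2g' - 2 = 5*(2*0 - 2) + 18
2g' - 2 = 5*(-2) + 18
2g' - 2 = -10 + 18 = 8
2g' = 10
g' = 5

5


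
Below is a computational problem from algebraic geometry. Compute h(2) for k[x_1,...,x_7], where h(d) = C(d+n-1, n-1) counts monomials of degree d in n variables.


The Hilbert function for the polynomial ring in 7 variables is:
h(d) = C(d+n-1, n-1)
h(2) = C(2+7-1, 7-1) = C(8, 6)
= 8! / (6! * 2!)
= 28

28


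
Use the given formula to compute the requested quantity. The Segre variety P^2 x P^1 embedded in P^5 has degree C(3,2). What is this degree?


The degree of the Segre variety P^2 x P^1 is C(m+n, m).
= C(3, 2)
= 3

3


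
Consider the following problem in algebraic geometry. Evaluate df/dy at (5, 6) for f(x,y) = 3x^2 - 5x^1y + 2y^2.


df/dy = (-5)*x^1 + 2*2*y^1
At (5,6): (-5)*5^1 + 2*2*6^1
= -25 + 24
= -1

-1


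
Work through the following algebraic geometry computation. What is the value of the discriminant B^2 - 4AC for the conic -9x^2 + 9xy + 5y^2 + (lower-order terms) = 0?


The discriminant of a conic Ax^2 + Bxy + Cy^2 + ... = 0 is B^2 - 4AC.
B^2 = 9^2 = 81
4AC = 4*(-9)*5 = -180
Discriminant = 81 + 180 = 261

261


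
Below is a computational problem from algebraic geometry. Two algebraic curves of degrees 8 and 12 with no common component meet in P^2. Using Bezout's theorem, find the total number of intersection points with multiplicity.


Bezout's theorem states the intersection count equals the product of degrees.
Intersection count = 8 * 12 = 96

96


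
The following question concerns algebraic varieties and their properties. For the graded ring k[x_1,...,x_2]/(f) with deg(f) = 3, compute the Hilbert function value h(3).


For R = k[x_1,...,x_n]/(f) with f homogeneous of degree e:
The Hilbert series is (1 - t^e)/(1 - t)^n.
So h(d) = C(d+n-1, n-1) - C(d-e+n-1, n-1) for d >= e.
With n=2, e=3, d=3:
C(3+2-1, 2-1) = C(4, 1) = 4
C(3-3+2-1, 2-1) = C(1, 1) = 1
h(3) = 4 - 1 = 3

3


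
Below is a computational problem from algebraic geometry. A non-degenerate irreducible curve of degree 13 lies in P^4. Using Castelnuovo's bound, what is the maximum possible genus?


Castelnuovo's bound: write d - 1 = m(r-1) + epsilon with 0 <= epsilon < r-1.
d - 1 = 13 - 1 = 12
r - 1 = 4 - 1 = 3
12 = 4*3 + 0, so m = 4, epsilon = 0
pi(d, r) = m(m-1)(r-1)/2 + m*epsilon
= 4*3*3/2 + 4*0
= 36/2 + 0
= 18 + 0 = 18

18


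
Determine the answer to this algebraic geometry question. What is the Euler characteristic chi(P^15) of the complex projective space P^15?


The complex projective space P^15 has one cell in each even real dimension 0, 2, ..., 30.
The cohomology groups are H^{2k}(P^15) = Z for k = 0,...,15, and 0 otherwise.
Euler characteristic = sum of Betti numbers = 1 per even-dimensional cohomology group.
chi(P^15) = 15 + 1 = 16

16


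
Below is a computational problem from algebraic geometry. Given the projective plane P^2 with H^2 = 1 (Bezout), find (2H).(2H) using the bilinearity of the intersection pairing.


Using bilinearity of the intersection pairing on the projective plane P^2:
(aH).(bH) = ab * (H.H)
We have H^2 = 1 (Bezout).
D.E = (2H).(2H) = 2*2*1
= 4*1
= 4

4


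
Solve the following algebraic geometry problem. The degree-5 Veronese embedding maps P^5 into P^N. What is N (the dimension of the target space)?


The Veronese embedding v_d: P^n -> P^N maps each point to all
degree-d monomials in n+1 homogeneous coordinates.
N = C(n+d, d) - 1
N = C(5+5, 5) - 1
N = C(10, 5) - 1
C(10, 5) = 252
N = 252 - 1 = 251

251


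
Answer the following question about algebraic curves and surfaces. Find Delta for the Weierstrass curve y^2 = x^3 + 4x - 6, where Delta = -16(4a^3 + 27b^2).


Compute each component:
4a^3 = 4*4^3 = 4*64 = 256
27b^2 = 27*(-6)^2 = 27*36 = 972
4a^3 + 27b^2 = 256 + 972 = 1228
Delta = -16*1228 = -19648

-19648


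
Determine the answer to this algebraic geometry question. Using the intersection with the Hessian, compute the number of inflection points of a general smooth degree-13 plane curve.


For a general smooth plane curve C of degree d, the inflection points are
the intersection of C with its Hessian curve, which has degree 3(d-2).
By Bezout, the total intersection number is d * 3(d-2) = 13 * 33 = 429.
For a general curve every flex is ordinary, so each contributes
multiplicity 1 to C·Hess(C), and the number of distinct inflection
points is 3d(d-2).
Inflection points = 3*13*(13-2) = 3*13*11 = 429

429


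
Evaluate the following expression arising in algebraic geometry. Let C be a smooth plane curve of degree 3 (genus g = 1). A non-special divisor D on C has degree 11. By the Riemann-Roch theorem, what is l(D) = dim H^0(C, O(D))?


First, compute the genus of a smooth plane curve of degree 3:
g = (d-1)(d-2)/2 = (3-1)(3-2)/2 = 1
For a non-special divisor D (i.e., h^1(D) = 0), Riemann-Roch gives:
l(D) = deg(D) - g + 1
Since deg(D) = 11 >= 2g - 1 = 1, D is non-special.
l(D) = 11 - 1 + 1 = 11

11


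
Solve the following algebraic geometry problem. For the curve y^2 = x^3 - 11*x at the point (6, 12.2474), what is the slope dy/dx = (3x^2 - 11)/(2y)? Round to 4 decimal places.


Using implicit differentiation of y^2 = x^3 - 11*x:
2y * dy/dx = 3x^2 - 11
dy/dx = (3x^2 - 11)/(2y)
Numerator: 3*6^2 - 11 = 97
Denominator: 2*12.2474 = 24.4948
dy/dx = 97/24.4948 = 3.9600

3.9600


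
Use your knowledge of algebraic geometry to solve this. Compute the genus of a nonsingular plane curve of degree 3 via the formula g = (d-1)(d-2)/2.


Using the genus formula for smooth plane curves:
g = (d-1)(d-2)/2
g = (3-1)(3-2)/2
g = 2*1/2
g = 2/2 = 1

1


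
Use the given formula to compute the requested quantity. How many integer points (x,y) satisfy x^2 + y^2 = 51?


Systematically check integer values of x where x^2 <= 51.
For each valid x, check if 51 - x^2 is a perfect square.
Total integer solutions found: 0

0


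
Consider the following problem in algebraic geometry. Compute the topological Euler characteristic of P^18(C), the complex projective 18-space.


The complex projective space P^18 has one cell in each even real dimension 0, 2, ..., 36.
The cohomology groups are H^{2k}(P^18) = Z for k = 0,...,18, and 0 otherwise.
Euler characteristic = sum of Betti numbers = 1 per even-dimensional cohomology group.
chi(P^18) = 18 + 1 = 19

19


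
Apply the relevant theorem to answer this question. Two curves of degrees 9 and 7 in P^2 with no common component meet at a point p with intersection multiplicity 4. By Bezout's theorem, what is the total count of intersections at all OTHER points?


By Bezout's theorem, the total intersection number is d1 * d2.
Total = 9 * 7 = 63
Intersection multiplicity at p = 4
Remaining intersections = 63 - 4 = 59

59


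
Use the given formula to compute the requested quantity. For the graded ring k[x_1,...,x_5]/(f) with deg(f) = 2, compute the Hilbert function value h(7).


For R = k[x_1,...,x_n]/(f) with f homogeneous of degree e:
The Hilbert series is (1 - t^e)/(1 - t)^n.
So h(d) = C(d+n-1, n-1) - C(d-e+n-1, n-1) for d >= e.
With n=5, e=2, d=7:
C(7+5-1, 5-1) = C(11, 4) = 330
C(7-2+5-1, 5-1) = C(9, 4) = 126
h(7) = 330 - 126 = 204

204


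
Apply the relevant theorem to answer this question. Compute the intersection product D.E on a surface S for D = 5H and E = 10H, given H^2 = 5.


Using bilinearity of the intersection pairing on a surface S:
(aH).(bH) = ab * (H.H)
We have H^2 = 5.
D.E = (5H).(10H) = 5*10*5
= 50*5
= 250

250


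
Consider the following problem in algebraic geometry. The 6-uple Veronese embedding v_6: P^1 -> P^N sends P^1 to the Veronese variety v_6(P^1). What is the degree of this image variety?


The Veronese variety v_6(P^1) has degree d^r.
d^r = 6^1 = 6

6


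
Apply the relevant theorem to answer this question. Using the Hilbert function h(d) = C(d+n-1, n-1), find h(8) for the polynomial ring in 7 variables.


The Hilbert function for the polynomial ring in 7 variables is:
h(d) = C(d+n-1, n-1)
h(8) = C(8+7-1, 7-1) = C(14, 6)
= 14! / (6! * 8!)
= 3003

3003


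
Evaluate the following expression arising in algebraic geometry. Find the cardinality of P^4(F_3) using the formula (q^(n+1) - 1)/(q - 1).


P^4(F_3) has (q^(n+1) - 1)/(q - 1) points.
= 3^4 + 3^3 + 3^2 + 3^1 + 3^0
= 81 + 27 + 9 + 3 + 1
= 121

121


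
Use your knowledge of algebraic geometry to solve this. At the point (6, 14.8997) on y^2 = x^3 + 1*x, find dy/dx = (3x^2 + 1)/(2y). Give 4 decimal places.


Using implicit differentiation of y^2 = x^3 + 1*x:
2y * dy/dx = 3x^2 + 1
dy/dx = (3x^2 + 1)/(2y)
Numerator: 3*6^2 + 1 = 109
Denominator: 2*14.8997 = 29.7994
dy/dx = 109/29.7994 = 3.6578

3.6578


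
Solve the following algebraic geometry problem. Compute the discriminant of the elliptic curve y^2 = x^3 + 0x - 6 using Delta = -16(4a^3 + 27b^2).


Compute each component:
4a^3 = 4*0^3 = 4*0 = 0
27b^2 = 27*(-6)^2 = 27*36 = 972
4a^3 + 27b^2 = 0 + 972 = 972
Delta = -16*972 = -15552

-15552


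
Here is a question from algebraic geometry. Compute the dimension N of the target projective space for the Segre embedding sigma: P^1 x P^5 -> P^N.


The Segre embedding maps P^m x P^n into P^N via
all products of coordinates from each factor.
N = (m+1)(n+1) - 1
N = (1+1)(5+1) - 1
N = 2*6 - 1
N = 12 - 1 = 11

11


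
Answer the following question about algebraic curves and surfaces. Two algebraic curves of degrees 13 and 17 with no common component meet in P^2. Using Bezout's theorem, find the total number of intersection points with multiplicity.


Bezout's theorem states the intersection count equals the product of degrees.
Intersection count = 13 * 17 = 221

221


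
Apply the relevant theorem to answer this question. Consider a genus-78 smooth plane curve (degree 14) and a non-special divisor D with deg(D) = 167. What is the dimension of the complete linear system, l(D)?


First, compute the genus of a smooth plane curve of degree 14:
g = (d-1)(d-2)/2 = (14-1)(14-2)/2 = 78
For a non-special divisor D (i.e., h^1(D) = 0), Riemann-Roch gives:
l(D) = deg(D) - g + 1
Since deg(D) = 167 >= 2g - 1 = 155, D is non-special.
l(D) = 167 - 78 + 1 = 90

90


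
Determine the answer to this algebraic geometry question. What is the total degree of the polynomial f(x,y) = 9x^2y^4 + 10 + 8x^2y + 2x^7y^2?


Examine each term for its total degree (sum of exponents).
  Term '9x^2y^4' has total degree 2+4 = 6.
  Term '10' has total degree 0+0 = 0.
  Term '8x^2y' has total degree 2+1 = 3.
  Term '2x^7y^2' has total degree 7+2 = 9.
The maximum total degree among all terms is 9.

9


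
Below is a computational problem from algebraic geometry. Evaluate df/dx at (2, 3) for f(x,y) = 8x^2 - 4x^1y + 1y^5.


df/dx = 2*8*x^1 + 1*(-4)*x^0*y
At (2,3): 2*8*2^1 + 1*(-4)*2^0*3
= 32 - 12
= 20

20


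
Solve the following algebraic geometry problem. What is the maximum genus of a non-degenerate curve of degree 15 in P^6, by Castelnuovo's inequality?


Castelnuovo's bound: write d - 1 = m(r-1) + epsilon with 0 <= epsilon < r-1.
d - 1 = 15 - 1 = 14
r - 1 = 6 - 1 = 5
14 = 2*5 + 4, so m = 2, epsilon = 4
pi(d, r) = m(m-1)(r-1)/2 + m*epsilon
= 2*1*5/2 + 2*4
= 10/2 + 8
= 5 + 8 = 13

13


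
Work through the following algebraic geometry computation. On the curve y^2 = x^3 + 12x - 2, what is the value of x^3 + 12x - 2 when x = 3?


Compute x^3 + 12x - 2 at x = 3:
x^3 = 3^3 = 27
12*x = 12*3 = 36
Sum: 27 + 36 - 2 = 61

61


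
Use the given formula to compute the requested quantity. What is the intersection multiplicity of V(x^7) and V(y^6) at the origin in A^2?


The intersection multiplicity of V(x^a) and V(y^b) at the origin is:
I(O; V(x^7), V(y^6)) = dim_k(k[x,y]/(x^7, y^6))
A basis for k[x,y]/(x^7, y^6) is the set of monomials x^i * y^j
where 0 <= i < 7 and 0 <= j < 6.
The number of such monomials is 7 * 6 = 42

42


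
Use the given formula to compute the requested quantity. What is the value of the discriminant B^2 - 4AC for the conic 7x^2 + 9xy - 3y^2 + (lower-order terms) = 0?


The discriminant of a conic Ax^2 + Bxy + Cy^2 + ... = 0 is B^2 - 4AC.
B^2 = 9^2 = 81
4AC = 4*7*(-3) = -84
Discriminant = 81 + 84 = 165

165


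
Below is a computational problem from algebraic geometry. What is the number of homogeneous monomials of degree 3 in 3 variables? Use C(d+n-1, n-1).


The number of degree-3 monomials in 3 variables is C(d+n-1, n-1).
= C(3+3-1, 3-1) = C(5, 2)
= 10

10


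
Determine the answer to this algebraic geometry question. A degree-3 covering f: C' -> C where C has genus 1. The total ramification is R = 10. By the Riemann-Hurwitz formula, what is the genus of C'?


Riemann-Hurwitz formula: 2g' - 2 = d(2g - 2) + R
Given: d = 3, g = 1, R = 10
2g' - 2 = 3*(2*1 - 2) + 10
2g' - 2 = 3*0 + 10
2g' - 2 = 0 + 10 = 10
2g' = 12
g' = 6

6


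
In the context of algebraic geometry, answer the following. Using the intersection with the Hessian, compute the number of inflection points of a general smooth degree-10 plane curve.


For a general smooth plane curve C of degree d, the inflection points are
the intersection of C with its Hessian curve, which has degree 3(d-2).
By Bezout, the total intersection number is d * 3(d-2) = 10 * 24 = 240.
For a general curve every flex is ordinary, so each contributes
multiplicity 1 to C·Hess(C), and the number of distinct inflection
points is 3d(d-2).
Inflection points = 3*10*(10-2) = 3*10*8 = 240

240


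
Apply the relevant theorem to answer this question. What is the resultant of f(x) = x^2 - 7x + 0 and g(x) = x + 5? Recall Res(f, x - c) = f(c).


For Res(f, x - c), we evaluate f at x = c.
f(-5) = (-5)^2 - 7*(-5) + 0
= 25 + 35 + 0
= 60 + 0 = 60
Res(f, g) = 60

60


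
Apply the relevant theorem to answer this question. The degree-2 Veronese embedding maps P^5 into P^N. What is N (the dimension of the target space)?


The Veronese embedding v_d: P^n -> P^N maps each point to all
degree-d monomials in n+1 homogeneous coordinates.
N = C(n+d, d) - 1
N = C(5+2, 2) - 1
N = C(7, 2) - 1
C(7, 2) = 21
N = 21 - 1 = 20

20


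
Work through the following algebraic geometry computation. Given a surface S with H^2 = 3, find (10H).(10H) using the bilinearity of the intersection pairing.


Using bilinearity of the intersection pairing on a surface S:
(aH).(bH) = ab * (H.H)
We have H^2 = 3.
D.E = (10H).(10H) = 10*10*3
= 100*3
= 300

300


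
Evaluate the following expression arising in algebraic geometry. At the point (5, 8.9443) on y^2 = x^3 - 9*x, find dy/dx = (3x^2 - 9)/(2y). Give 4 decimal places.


Using implicit differentiation of y^2 = x^3 - 9*x:
2y * dy/dx = 3x^2 - 9
dy/dx = (3x^2 - 9)/(2y)
Numerator: 3*5^2 - 9 = 66
Denominator: 2*8.9443 = 17.8886
dy/dx = 66/17.8886 = 3.6895

3.6895


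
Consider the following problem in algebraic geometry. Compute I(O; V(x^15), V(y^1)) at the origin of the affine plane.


The intersection multiplicity of V(x^a) and V(y^b) at the origin is:
I(O; V(x^15), V(y^1)) = dim_k(k[x,y]/(x^15, y^1))
A basis for k[x,y]/(x^15, y^1) is the set of monomials x^i * y^j
where 0 <= i < 15 and 0 <= j < 1.
The number of such monomials is 15 * 1 = 15

15


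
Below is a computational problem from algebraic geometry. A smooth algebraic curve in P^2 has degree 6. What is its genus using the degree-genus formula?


Using the genus formula for smooth plane curves:
g = (d-1)(d-2)/2
g = (6-1)(6-2)/2
g = 5*4/2
g = 20/2 = 10

10


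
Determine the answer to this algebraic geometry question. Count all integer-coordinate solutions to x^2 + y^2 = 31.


Systematically check integer values of x where x^2 <= 31.
For each valid x, check if 31 - x^2 is a perfect square.
Total integer solutions found: 0

0


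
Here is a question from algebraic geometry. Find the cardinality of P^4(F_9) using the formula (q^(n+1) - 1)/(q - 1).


P^4(F_9) has (q^(n+1) - 1)/(q - 1) points.
= 9^4 + 9^3 + 9^2 + 9^1 + 9^0
= 6561 + 729 + 81 + 9 + 1
= 7381

7381


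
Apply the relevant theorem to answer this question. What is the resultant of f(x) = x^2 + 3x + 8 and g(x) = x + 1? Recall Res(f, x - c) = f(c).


For Res(f, x - c), we evaluate f at x = c.
f(-1) = (-1)^2 + 3*(-1) + 8
= 1 - 3 + 8
= -2 + 8 = 6
Res(f, g) = 6

6


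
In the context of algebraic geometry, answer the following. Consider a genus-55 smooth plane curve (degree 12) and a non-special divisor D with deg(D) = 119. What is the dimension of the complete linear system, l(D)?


First, compute the genus of a smooth plane curve of degree 12:
g = (d-1)(d-2)/2 = (12-1)(12-2)/2 = 55
For a non-special divisor D (i.e., h^1(D) = 0), Riemann-Roch gives:
l(D) = deg(D) - g + 1
Since deg(D) = 119 >= 2g - 1 = 109, D is non-special.
l(D) = 119 - 55 + 1 = 65

65


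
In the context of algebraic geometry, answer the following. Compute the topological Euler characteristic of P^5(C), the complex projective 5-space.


The complex projective space P^5 has one cell in each even real dimension 0, 2, ..., 10.
The cohomology groups are H^{2k}(P^5) = Z for k = 0,...,5, and 0 otherwise.
Euler characteristic = sum of Betti numbers = 1 per even-dimensional cohomology group.
chi(P^5) = 5 + 1 = 6

6


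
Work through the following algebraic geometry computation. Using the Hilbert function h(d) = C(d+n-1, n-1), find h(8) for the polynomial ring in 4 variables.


The Hilbert function for the polynomial ring in 4 variables is:
h(d) = C(d+n-1, n-1)
h(8) = C(8+4-1, 4-1) = C(11, 3)
= 11! / (3! * 8!)
= 165

165


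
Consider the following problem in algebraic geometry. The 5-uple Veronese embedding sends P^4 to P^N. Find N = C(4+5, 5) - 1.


The Veronese embedding v_d: P^n -> P^N maps each point to all
degree-d monomials in n+1 homogeneous coordinates.
N = C(n+d, d) - 1
N = C(4+5, 5) - 1
N = C(9, 5) - 1
C(9, 5) = 126
N = 126 - 1 = 125

125


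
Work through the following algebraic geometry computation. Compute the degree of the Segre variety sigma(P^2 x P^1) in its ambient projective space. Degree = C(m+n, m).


The degree of the Segre variety P^2 x P^1 is C(m+n, m).
= C(3, 2)
= 3

3


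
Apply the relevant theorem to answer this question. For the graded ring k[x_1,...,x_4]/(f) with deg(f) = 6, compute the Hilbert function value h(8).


For R = k[x_1,...,x_n]/(f) with f homogeneous of degree e:
The Hilbert series is (1 - t^e)/(1 - t)^n.
So h(d) = C(d+n-1, n-1) - C(d-e+n-1, n-1) for d >= e.
With n=4, e=6, d=8:
C(8+4-1, 4-1) = C(11, 3) = 165
C(8-6+4-1, 4-1) = C(5, 3) = 10
h(8) = 165 - 10 = 155

155


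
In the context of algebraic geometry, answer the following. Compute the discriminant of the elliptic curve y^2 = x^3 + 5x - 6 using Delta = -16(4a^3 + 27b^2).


Compute each component:
4a^3 = 4*5^3 = 4*125 = 500
27b^2 = 27*(-6)^2 = 27*36 = 972
4a^3 + 27b^2 = 500 + 972 = 1472
Delta = -16*1472 = -23552

-23552


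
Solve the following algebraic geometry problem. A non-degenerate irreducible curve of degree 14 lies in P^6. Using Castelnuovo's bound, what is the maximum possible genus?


Castelnuovo's bound: write d - 1 = m(r-1) + epsilon with 0 <= epsilon < r-1.
d - 1 = 14 - 1 = 13
r - 1 = 6 - 1 = 5
13 = 2*5 + 3, so m = 2, epsilon = 3
pi(d, r) = m(m-1)(r-1)/2 + m*epsilon
= 2*1*5/2 + 2*3
= 10/2 + 6
= 5 + 6 = 11

11


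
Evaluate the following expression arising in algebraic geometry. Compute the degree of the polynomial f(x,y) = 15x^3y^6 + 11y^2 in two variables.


Examine each term for its total degree (sum of exponents).
  Term '15x^3y^6' has total degree 3+6 = 9.
  Term '11y^2' has total degree 0+2 = 2.
The maximum total degree among all terms is 9.

9


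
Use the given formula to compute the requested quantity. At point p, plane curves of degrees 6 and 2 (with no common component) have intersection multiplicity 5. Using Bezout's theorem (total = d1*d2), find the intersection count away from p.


By Bezout's theorem, the total intersection number is d1 * d2.
Total = 6 * 2 = 12
Intersection multiplicity at p = 5
Remaining intersections = 12 - 5 = 7

7
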